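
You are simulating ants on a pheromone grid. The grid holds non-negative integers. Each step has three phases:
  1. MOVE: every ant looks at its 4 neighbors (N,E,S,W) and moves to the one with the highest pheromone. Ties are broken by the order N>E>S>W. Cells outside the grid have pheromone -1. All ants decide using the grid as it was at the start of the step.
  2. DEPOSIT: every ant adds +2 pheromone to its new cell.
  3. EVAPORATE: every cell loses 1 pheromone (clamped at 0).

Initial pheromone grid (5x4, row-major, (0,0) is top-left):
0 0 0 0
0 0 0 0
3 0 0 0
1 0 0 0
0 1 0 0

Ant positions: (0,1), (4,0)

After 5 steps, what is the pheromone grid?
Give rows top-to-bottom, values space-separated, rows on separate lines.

After step 1: ants at (0,2),(3,0)
  0 0 1 0
  0 0 0 0
  2 0 0 0
  2 0 0 0
  0 0 0 0
After step 2: ants at (0,3),(2,0)
  0 0 0 1
  0 0 0 0
  3 0 0 0
  1 0 0 0
  0 0 0 0
After step 3: ants at (1,3),(3,0)
  0 0 0 0
  0 0 0 1
  2 0 0 0
  2 0 0 0
  0 0 0 0
After step 4: ants at (0,3),(2,0)
  0 0 0 1
  0 0 0 0
  3 0 0 0
  1 0 0 0
  0 0 0 0
After step 5: ants at (1,3),(3,0)
  0 0 0 0
  0 0 0 1
  2 0 0 0
  2 0 0 0
  0 0 0 0

0 0 0 0
0 0 0 1
2 0 0 0
2 0 0 0
0 0 0 0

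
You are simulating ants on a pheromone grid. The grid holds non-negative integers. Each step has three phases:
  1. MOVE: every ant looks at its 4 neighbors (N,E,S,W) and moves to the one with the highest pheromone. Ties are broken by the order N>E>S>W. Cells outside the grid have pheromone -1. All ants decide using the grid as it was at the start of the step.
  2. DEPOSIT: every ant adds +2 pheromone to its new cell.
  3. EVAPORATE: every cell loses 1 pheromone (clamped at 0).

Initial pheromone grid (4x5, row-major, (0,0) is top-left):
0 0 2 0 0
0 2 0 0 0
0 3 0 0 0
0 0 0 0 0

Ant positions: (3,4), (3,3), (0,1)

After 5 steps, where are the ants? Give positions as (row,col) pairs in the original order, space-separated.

Step 1: ant0:(3,4)->N->(2,4) | ant1:(3,3)->N->(2,3) | ant2:(0,1)->E->(0,2)
  grid max=3 at (0,2)
Step 2: ant0:(2,4)->W->(2,3) | ant1:(2,3)->E->(2,4) | ant2:(0,2)->E->(0,3)
  grid max=2 at (0,2)
Step 3: ant0:(2,3)->E->(2,4) | ant1:(2,4)->W->(2,3) | ant2:(0,3)->W->(0,2)
  grid max=3 at (0,2)
Step 4: ant0:(2,4)->W->(2,3) | ant1:(2,3)->E->(2,4) | ant2:(0,2)->E->(0,3)
  grid max=4 at (2,3)
Step 5: ant0:(2,3)->E->(2,4) | ant1:(2,4)->W->(2,3) | ant2:(0,3)->W->(0,2)
  grid max=5 at (2,3)

(2,4) (2,3) (0,2)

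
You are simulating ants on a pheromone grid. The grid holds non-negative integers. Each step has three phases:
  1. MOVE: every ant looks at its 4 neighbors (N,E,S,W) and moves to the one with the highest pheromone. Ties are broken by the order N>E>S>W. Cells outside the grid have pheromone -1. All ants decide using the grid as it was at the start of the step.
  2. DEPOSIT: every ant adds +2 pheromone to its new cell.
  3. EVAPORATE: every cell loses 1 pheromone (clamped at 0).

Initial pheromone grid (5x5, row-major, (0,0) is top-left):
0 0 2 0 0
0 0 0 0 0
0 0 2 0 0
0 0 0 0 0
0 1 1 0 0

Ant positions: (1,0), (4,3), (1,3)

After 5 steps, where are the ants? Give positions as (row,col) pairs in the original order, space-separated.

Step 1: ant0:(1,0)->N->(0,0) | ant1:(4,3)->W->(4,2) | ant2:(1,3)->N->(0,3)
  grid max=2 at (4,2)
Step 2: ant0:(0,0)->E->(0,1) | ant1:(4,2)->N->(3,2) | ant2:(0,3)->W->(0,2)
  grid max=2 at (0,2)
Step 3: ant0:(0,1)->E->(0,2) | ant1:(3,2)->S->(4,2) | ant2:(0,2)->W->(0,1)
  grid max=3 at (0,2)
Step 4: ant0:(0,2)->W->(0,1) | ant1:(4,2)->N->(3,2) | ant2:(0,1)->E->(0,2)
  grid max=4 at (0,2)
Step 5: ant0:(0,1)->E->(0,2) | ant1:(3,2)->S->(4,2) | ant2:(0,2)->W->(0,1)
  grid max=5 at (0,2)

(0,2) (4,2) (0,1)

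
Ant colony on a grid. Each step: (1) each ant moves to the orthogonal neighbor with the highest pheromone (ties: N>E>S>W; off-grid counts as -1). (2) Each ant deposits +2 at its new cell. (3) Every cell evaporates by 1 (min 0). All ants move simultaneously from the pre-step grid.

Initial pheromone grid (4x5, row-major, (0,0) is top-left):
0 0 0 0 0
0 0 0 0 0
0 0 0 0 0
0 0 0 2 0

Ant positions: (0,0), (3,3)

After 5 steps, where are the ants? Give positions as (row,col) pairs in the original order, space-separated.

Step 1: ant0:(0,0)->E->(0,1) | ant1:(3,3)->N->(2,3)
  grid max=1 at (0,1)
Step 2: ant0:(0,1)->E->(0,2) | ant1:(2,3)->S->(3,3)
  grid max=2 at (3,3)
Step 3: ant0:(0,2)->E->(0,3) | ant1:(3,3)->N->(2,3)
  grid max=1 at (0,3)
Step 4: ant0:(0,3)->E->(0,4) | ant1:(2,3)->S->(3,3)
  grid max=2 at (3,3)
Step 5: ant0:(0,4)->S->(1,4) | ant1:(3,3)->N->(2,3)
  grid max=1 at (1,4)

(1,4) (2,3)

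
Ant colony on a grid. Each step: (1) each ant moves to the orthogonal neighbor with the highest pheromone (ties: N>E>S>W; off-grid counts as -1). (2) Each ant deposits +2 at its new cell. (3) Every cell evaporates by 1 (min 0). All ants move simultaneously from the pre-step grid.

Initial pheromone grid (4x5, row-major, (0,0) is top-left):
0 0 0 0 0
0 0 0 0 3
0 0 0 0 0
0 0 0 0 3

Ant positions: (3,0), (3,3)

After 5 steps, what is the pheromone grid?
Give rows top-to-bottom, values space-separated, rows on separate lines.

After step 1: ants at (2,0),(3,4)
  0 0 0 0 0
  0 0 0 0 2
  1 0 0 0 0
  0 0 0 0 4
After step 2: ants at (1,0),(2,4)
  0 0 0 0 0
  1 0 0 0 1
  0 0 0 0 1
  0 0 0 0 3
After step 3: ants at (0,0),(3,4)
  1 0 0 0 0
  0 0 0 0 0
  0 0 0 0 0
  0 0 0 0 4
After step 4: ants at (0,1),(2,4)
  0 1 0 0 0
  0 0 0 0 0
  0 0 0 0 1
  0 0 0 0 3
After step 5: ants at (0,2),(3,4)
  0 0 1 0 0
  0 0 0 0 0
  0 0 0 0 0
  0 0 0 0 4

0 0 1 0 0
0 0 0 0 0
0 0 0 0 0
0 0 0 0 4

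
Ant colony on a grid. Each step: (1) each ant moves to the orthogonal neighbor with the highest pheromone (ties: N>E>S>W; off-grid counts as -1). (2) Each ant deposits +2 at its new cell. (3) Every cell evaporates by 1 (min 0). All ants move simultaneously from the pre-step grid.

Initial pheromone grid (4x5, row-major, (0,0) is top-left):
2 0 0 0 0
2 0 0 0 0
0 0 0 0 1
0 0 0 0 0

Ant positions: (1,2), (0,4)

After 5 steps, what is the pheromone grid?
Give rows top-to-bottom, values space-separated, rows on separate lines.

After step 1: ants at (0,2),(1,4)
  1 0 1 0 0
  1 0 0 0 1
  0 0 0 0 0
  0 0 0 0 0
After step 2: ants at (0,3),(0,4)
  0 0 0 1 1
  0 0 0 0 0
  0 0 0 0 0
  0 0 0 0 0
After step 3: ants at (0,4),(0,3)
  0 0 0 2 2
  0 0 0 0 0
  0 0 0 0 0
  0 0 0 0 0
After step 4: ants at (0,3),(0,4)
  0 0 0 3 3
  0 0 0 0 0
  0 0 0 0 0
  0 0 0 0 0
After step 5: ants at (0,4),(0,3)
  0 0 0 4 4
  0 0 0 0 0
  0 0 0 0 0
  0 0 0 0 0

0 0 0 4 4
0 0 0 0 0
0 0 0 0 0
0 0 0 0 0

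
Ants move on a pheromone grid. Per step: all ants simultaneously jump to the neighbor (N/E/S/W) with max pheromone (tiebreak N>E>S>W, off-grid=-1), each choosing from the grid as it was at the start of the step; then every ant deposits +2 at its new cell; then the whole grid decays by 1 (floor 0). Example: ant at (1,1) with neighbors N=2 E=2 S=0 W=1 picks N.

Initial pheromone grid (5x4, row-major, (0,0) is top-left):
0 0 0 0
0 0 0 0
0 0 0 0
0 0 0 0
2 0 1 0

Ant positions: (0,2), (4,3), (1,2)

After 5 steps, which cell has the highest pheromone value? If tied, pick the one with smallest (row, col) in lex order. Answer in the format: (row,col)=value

Step 1: ant0:(0,2)->E->(0,3) | ant1:(4,3)->W->(4,2) | ant2:(1,2)->N->(0,2)
  grid max=2 at (4,2)
Step 2: ant0:(0,3)->W->(0,2) | ant1:(4,2)->N->(3,2) | ant2:(0,2)->E->(0,3)
  grid max=2 at (0,2)
Step 3: ant0:(0,2)->E->(0,3) | ant1:(3,2)->S->(4,2) | ant2:(0,3)->W->(0,2)
  grid max=3 at (0,2)
Step 4: ant0:(0,3)->W->(0,2) | ant1:(4,2)->N->(3,2) | ant2:(0,2)->E->(0,3)
  grid max=4 at (0,2)
Step 5: ant0:(0,2)->E->(0,3) | ant1:(3,2)->S->(4,2) | ant2:(0,3)->W->(0,2)
  grid max=5 at (0,2)
Final grid:
  0 0 5 5
  0 0 0 0
  0 0 0 0
  0 0 0 0
  0 0 2 0
Max pheromone 5 at (0,2)

Answer: (0,2)=5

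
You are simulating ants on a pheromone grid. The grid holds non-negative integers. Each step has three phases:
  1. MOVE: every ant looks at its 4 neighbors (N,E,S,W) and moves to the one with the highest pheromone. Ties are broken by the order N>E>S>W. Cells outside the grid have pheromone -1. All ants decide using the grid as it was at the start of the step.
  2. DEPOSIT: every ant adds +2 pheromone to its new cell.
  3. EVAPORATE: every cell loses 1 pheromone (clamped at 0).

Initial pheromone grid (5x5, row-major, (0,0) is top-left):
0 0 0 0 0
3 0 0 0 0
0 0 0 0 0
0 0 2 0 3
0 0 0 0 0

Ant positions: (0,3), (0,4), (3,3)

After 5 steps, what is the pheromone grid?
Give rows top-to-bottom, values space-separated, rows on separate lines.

After step 1: ants at (0,4),(1,4),(3,4)
  0 0 0 0 1
  2 0 0 0 1
  0 0 0 0 0
  0 0 1 0 4
  0 0 0 0 0
After step 2: ants at (1,4),(0,4),(2,4)
  0 0 0 0 2
  1 0 0 0 2
  0 0 0 0 1
  0 0 0 0 3
  0 0 0 0 0
After step 3: ants at (0,4),(1,4),(3,4)
  0 0 0 0 3
  0 0 0 0 3
  0 0 0 0 0
  0 0 0 0 4
  0 0 0 0 0
After step 4: ants at (1,4),(0,4),(2,4)
  0 0 0 0 4
  0 0 0 0 4
  0 0 0 0 1
  0 0 0 0 3
  0 0 0 0 0
After step 5: ants at (0,4),(1,4),(1,4)
  0 0 0 0 5
  0 0 0 0 7
  0 0 0 0 0
  0 0 0 0 2
  0 0 0 0 0

0 0 0 0 5
0 0 0 0 7
0 0 0 0 0
0 0 0 0 2
0 0 0 0 0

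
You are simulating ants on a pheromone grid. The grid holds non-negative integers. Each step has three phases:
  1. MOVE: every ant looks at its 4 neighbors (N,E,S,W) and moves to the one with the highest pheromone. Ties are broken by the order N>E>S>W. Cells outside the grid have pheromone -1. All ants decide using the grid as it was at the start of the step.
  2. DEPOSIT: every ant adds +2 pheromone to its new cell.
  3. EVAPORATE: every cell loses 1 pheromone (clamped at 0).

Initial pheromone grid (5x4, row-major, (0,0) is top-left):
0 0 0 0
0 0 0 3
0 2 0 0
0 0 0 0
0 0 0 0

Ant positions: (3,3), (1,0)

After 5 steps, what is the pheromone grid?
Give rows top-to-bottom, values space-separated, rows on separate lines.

After step 1: ants at (2,3),(0,0)
  1 0 0 0
  0 0 0 2
  0 1 0 1
  0 0 0 0
  0 0 0 0
After step 2: ants at (1,3),(0,1)
  0 1 0 0
  0 0 0 3
  0 0 0 0
  0 0 0 0
  0 0 0 0
After step 3: ants at (0,3),(0,2)
  0 0 1 1
  0 0 0 2
  0 0 0 0
  0 0 0 0
  0 0 0 0
After step 4: ants at (1,3),(0,3)
  0 0 0 2
  0 0 0 3
  0 0 0 0
  0 0 0 0
  0 0 0 0
After step 5: ants at (0,3),(1,3)
  0 0 0 3
  0 0 0 4
  0 0 0 0
  0 0 0 0
  0 0 0 0

0 0 0 3
0 0 0 4
0 0 0 0
0 0 0 0
0 0 0 0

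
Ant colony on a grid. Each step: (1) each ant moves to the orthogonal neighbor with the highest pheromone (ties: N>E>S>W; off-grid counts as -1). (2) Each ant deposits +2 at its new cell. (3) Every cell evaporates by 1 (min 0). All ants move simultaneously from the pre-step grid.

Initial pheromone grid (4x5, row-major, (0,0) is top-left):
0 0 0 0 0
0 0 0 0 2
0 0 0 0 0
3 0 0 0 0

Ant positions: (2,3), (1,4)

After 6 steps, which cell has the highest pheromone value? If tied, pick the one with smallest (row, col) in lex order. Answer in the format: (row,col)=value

Step 1: ant0:(2,3)->N->(1,3) | ant1:(1,4)->N->(0,4)
  grid max=2 at (3,0)
Step 2: ant0:(1,3)->E->(1,4) | ant1:(0,4)->S->(1,4)
  grid max=4 at (1,4)
Step 3: ant0:(1,4)->N->(0,4) | ant1:(1,4)->N->(0,4)
  grid max=3 at (0,4)
Step 4: ant0:(0,4)->S->(1,4) | ant1:(0,4)->S->(1,4)
  grid max=6 at (1,4)
Step 5: ant0:(1,4)->N->(0,4) | ant1:(1,4)->N->(0,4)
  grid max=5 at (0,4)
Step 6: ant0:(0,4)->S->(1,4) | ant1:(0,4)->S->(1,4)
  grid max=8 at (1,4)
Final grid:
  0 0 0 0 4
  0 0 0 0 8
  0 0 0 0 0
  0 0 0 0 0
Max pheromone 8 at (1,4)

Answer: (1,4)=8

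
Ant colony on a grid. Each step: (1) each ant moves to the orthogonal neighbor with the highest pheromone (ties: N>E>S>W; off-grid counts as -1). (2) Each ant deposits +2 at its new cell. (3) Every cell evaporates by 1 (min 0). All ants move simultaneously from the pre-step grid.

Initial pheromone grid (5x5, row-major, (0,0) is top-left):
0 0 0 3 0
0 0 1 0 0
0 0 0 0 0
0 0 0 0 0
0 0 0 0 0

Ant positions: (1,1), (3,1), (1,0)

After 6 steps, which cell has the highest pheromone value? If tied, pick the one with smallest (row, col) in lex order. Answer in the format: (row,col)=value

Answer: (0,2)=9

Derivation:
Step 1: ant0:(1,1)->E->(1,2) | ant1:(3,1)->N->(2,1) | ant2:(1,0)->N->(0,0)
  grid max=2 at (0,3)
Step 2: ant0:(1,2)->N->(0,2) | ant1:(2,1)->N->(1,1) | ant2:(0,0)->E->(0,1)
  grid max=1 at (0,1)
Step 3: ant0:(0,2)->E->(0,3) | ant1:(1,1)->N->(0,1) | ant2:(0,1)->E->(0,2)
  grid max=2 at (0,1)
Step 4: ant0:(0,3)->W->(0,2) | ant1:(0,1)->E->(0,2) | ant2:(0,2)->E->(0,3)
  grid max=5 at (0,2)
Step 5: ant0:(0,2)->E->(0,3) | ant1:(0,2)->E->(0,3) | ant2:(0,3)->W->(0,2)
  grid max=6 at (0,2)
Step 6: ant0:(0,3)->W->(0,2) | ant1:(0,3)->W->(0,2) | ant2:(0,2)->E->(0,3)
  grid max=9 at (0,2)
Final grid:
  0 0 9 7 0
  0 0 0 0 0
  0 0 0 0 0
  0 0 0 0 0
  0 0 0 0 0
Max pheromone 9 at (0,2)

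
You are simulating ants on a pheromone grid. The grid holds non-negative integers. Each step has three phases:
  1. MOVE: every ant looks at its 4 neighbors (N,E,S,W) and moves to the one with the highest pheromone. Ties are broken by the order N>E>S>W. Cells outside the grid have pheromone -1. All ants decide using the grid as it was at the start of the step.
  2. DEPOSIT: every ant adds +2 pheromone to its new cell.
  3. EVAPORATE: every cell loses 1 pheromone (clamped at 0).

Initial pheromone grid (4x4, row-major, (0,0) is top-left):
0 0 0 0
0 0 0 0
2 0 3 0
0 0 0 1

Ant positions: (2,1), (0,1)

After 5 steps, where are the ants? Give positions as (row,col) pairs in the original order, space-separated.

Step 1: ant0:(2,1)->E->(2,2) | ant1:(0,1)->E->(0,2)
  grid max=4 at (2,2)
Step 2: ant0:(2,2)->N->(1,2) | ant1:(0,2)->E->(0,3)
  grid max=3 at (2,2)
Step 3: ant0:(1,2)->S->(2,2) | ant1:(0,3)->S->(1,3)
  grid max=4 at (2,2)
Step 4: ant0:(2,2)->N->(1,2) | ant1:(1,3)->N->(0,3)
  grid max=3 at (2,2)
Step 5: ant0:(1,2)->S->(2,2) | ant1:(0,3)->S->(1,3)
  grid max=4 at (2,2)

(2,2) (1,3)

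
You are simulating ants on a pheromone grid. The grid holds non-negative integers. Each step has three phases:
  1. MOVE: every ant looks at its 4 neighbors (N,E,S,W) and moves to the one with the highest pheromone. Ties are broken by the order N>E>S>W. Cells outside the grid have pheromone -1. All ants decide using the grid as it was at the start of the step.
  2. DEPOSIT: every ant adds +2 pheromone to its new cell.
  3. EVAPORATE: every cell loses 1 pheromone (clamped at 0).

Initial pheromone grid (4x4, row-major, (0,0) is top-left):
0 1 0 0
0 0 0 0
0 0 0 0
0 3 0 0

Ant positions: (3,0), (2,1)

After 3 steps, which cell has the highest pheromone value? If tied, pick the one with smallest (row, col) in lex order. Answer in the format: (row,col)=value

Step 1: ant0:(3,0)->E->(3,1) | ant1:(2,1)->S->(3,1)
  grid max=6 at (3,1)
Step 2: ant0:(3,1)->N->(2,1) | ant1:(3,1)->N->(2,1)
  grid max=5 at (3,1)
Step 3: ant0:(2,1)->S->(3,1) | ant1:(2,1)->S->(3,1)
  grid max=8 at (3,1)
Final grid:
  0 0 0 0
  0 0 0 0
  0 2 0 0
  0 8 0 0
Max pheromone 8 at (3,1)

Answer: (3,1)=8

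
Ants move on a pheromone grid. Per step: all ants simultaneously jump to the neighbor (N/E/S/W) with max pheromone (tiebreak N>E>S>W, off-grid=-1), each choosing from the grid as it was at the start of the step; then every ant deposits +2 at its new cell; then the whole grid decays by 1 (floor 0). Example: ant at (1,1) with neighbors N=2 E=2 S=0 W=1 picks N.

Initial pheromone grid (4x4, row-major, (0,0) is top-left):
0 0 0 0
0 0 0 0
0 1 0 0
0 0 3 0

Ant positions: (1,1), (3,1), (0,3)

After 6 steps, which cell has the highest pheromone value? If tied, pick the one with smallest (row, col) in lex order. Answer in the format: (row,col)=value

Step 1: ant0:(1,1)->S->(2,1) | ant1:(3,1)->E->(3,2) | ant2:(0,3)->S->(1,3)
  grid max=4 at (3,2)
Step 2: ant0:(2,1)->N->(1,1) | ant1:(3,2)->N->(2,2) | ant2:(1,3)->N->(0,3)
  grid max=3 at (3,2)
Step 3: ant0:(1,1)->S->(2,1) | ant1:(2,2)->S->(3,2) | ant2:(0,3)->S->(1,3)
  grid max=4 at (3,2)
Step 4: ant0:(2,1)->N->(1,1) | ant1:(3,2)->N->(2,2) | ant2:(1,3)->N->(0,3)
  grid max=3 at (3,2)
Step 5: ant0:(1,1)->S->(2,1) | ant1:(2,2)->S->(3,2) | ant2:(0,3)->S->(1,3)
  grid max=4 at (3,2)
Step 6: ant0:(2,1)->N->(1,1) | ant1:(3,2)->N->(2,2) | ant2:(1,3)->N->(0,3)
  grid max=3 at (3,2)
Final grid:
  0 0 0 1
  0 1 0 0
  0 1 1 0
  0 0 3 0
Max pheromone 3 at (3,2)

Answer: (3,2)=3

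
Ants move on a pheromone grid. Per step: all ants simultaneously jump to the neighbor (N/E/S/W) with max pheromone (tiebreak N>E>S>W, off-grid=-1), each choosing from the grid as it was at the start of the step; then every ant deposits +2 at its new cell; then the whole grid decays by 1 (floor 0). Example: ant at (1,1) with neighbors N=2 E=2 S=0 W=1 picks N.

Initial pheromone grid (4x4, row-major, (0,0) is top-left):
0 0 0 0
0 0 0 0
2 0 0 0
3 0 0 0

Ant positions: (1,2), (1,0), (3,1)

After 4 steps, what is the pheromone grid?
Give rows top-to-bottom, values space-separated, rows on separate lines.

After step 1: ants at (0,2),(2,0),(3,0)
  0 0 1 0
  0 0 0 0
  3 0 0 0
  4 0 0 0
After step 2: ants at (0,3),(3,0),(2,0)
  0 0 0 1
  0 0 0 0
  4 0 0 0
  5 0 0 0
After step 3: ants at (1,3),(2,0),(3,0)
  0 0 0 0
  0 0 0 1
  5 0 0 0
  6 0 0 0
After step 4: ants at (0,3),(3,0),(2,0)
  0 0 0 1
  0 0 0 0
  6 0 0 0
  7 0 0 0

0 0 0 1
0 0 0 0
6 0 0 0
7 0 0 0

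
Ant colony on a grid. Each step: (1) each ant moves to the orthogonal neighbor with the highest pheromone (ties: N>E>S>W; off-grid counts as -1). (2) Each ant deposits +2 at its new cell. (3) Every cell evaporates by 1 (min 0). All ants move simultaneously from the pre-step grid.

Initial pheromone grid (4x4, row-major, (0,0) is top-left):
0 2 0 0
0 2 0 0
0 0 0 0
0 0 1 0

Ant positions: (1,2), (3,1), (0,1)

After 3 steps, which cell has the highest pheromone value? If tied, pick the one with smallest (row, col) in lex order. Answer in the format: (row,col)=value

Answer: (1,1)=7

Derivation:
Step 1: ant0:(1,2)->W->(1,1) | ant1:(3,1)->E->(3,2) | ant2:(0,1)->S->(1,1)
  grid max=5 at (1,1)
Step 2: ant0:(1,1)->N->(0,1) | ant1:(3,2)->N->(2,2) | ant2:(1,1)->N->(0,1)
  grid max=4 at (0,1)
Step 3: ant0:(0,1)->S->(1,1) | ant1:(2,2)->S->(3,2) | ant2:(0,1)->S->(1,1)
  grid max=7 at (1,1)
Final grid:
  0 3 0 0
  0 7 0 0
  0 0 0 0
  0 0 2 0
Max pheromone 7 at (1,1)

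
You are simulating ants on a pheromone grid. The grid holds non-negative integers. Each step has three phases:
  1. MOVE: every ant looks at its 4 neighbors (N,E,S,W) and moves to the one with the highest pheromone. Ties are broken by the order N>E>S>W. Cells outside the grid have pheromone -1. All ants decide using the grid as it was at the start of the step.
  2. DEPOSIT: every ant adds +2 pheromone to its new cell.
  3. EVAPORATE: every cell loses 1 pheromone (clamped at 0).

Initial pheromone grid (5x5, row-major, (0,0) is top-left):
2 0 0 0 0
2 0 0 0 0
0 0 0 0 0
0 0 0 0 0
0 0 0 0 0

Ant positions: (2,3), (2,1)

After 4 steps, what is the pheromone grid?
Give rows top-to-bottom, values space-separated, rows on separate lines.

After step 1: ants at (1,3),(1,1)
  1 0 0 0 0
  1 1 0 1 0
  0 0 0 0 0
  0 0 0 0 0
  0 0 0 0 0
After step 2: ants at (0,3),(1,0)
  0 0 0 1 0
  2 0 0 0 0
  0 0 0 0 0
  0 0 0 0 0
  0 0 0 0 0
After step 3: ants at (0,4),(0,0)
  1 0 0 0 1
  1 0 0 0 0
  0 0 0 0 0
  0 0 0 0 0
  0 0 0 0 0
After step 4: ants at (1,4),(1,0)
  0 0 0 0 0
  2 0 0 0 1
  0 0 0 0 0
  0 0 0 0 0
  0 0 0 0 0

0 0 0 0 0
2 0 0 0 1
0 0 0 0 0
0 0 0 0 0
0 0 0 0 0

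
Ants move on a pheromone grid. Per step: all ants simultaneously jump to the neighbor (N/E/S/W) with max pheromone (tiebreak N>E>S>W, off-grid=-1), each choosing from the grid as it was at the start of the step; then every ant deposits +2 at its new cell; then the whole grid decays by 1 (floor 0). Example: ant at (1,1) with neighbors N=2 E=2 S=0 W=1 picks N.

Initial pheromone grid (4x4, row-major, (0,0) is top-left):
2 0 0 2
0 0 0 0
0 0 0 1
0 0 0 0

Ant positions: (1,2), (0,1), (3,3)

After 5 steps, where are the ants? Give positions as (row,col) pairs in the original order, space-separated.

Step 1: ant0:(1,2)->N->(0,2) | ant1:(0,1)->W->(0,0) | ant2:(3,3)->N->(2,3)
  grid max=3 at (0,0)
Step 2: ant0:(0,2)->E->(0,3) | ant1:(0,0)->E->(0,1) | ant2:(2,3)->N->(1,3)
  grid max=2 at (0,0)
Step 3: ant0:(0,3)->S->(1,3) | ant1:(0,1)->W->(0,0) | ant2:(1,3)->N->(0,3)
  grid max=3 at (0,0)
Step 4: ant0:(1,3)->N->(0,3) | ant1:(0,0)->E->(0,1) | ant2:(0,3)->S->(1,3)
  grid max=4 at (0,3)
Step 5: ant0:(0,3)->S->(1,3) | ant1:(0,1)->W->(0,0) | ant2:(1,3)->N->(0,3)
  grid max=5 at (0,3)

(1,3) (0,0) (0,3)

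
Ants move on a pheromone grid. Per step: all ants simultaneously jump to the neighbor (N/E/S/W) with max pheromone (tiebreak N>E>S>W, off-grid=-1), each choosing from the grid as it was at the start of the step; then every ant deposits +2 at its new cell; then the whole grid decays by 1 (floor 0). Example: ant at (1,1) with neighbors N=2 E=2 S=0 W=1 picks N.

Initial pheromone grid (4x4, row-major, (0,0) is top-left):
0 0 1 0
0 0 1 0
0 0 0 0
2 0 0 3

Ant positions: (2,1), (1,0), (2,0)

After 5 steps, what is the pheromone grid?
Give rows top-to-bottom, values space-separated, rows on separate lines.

After step 1: ants at (1,1),(0,0),(3,0)
  1 0 0 0
  0 1 0 0
  0 0 0 0
  3 0 0 2
After step 2: ants at (0,1),(0,1),(2,0)
  0 3 0 0
  0 0 0 0
  1 0 0 0
  2 0 0 1
After step 3: ants at (0,2),(0,2),(3,0)
  0 2 3 0
  0 0 0 0
  0 0 0 0
  3 0 0 0
After step 4: ants at (0,1),(0,1),(2,0)
  0 5 2 0
  0 0 0 0
  1 0 0 0
  2 0 0 0
After step 5: ants at (0,2),(0,2),(3,0)
  0 4 5 0
  0 0 0 0
  0 0 0 0
  3 0 0 0

0 4 5 0
0 0 0 0
0 0 0 0
3 0 0 0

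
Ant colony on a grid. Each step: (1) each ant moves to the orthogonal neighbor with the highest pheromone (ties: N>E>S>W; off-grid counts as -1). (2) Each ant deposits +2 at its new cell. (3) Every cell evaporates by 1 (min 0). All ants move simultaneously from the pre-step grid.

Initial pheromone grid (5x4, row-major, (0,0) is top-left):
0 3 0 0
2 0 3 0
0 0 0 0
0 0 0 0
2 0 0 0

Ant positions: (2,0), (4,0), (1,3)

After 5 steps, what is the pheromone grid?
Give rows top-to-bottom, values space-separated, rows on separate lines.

After step 1: ants at (1,0),(3,0),(1,2)
  0 2 0 0
  3 0 4 0
  0 0 0 0
  1 0 0 0
  1 0 0 0
After step 2: ants at (0,0),(4,0),(0,2)
  1 1 1 0
  2 0 3 0
  0 0 0 0
  0 0 0 0
  2 0 0 0
After step 3: ants at (1,0),(3,0),(1,2)
  0 0 0 0
  3 0 4 0
  0 0 0 0
  1 0 0 0
  1 0 0 0
After step 4: ants at (0,0),(4,0),(0,2)
  1 0 1 0
  2 0 3 0
  0 0 0 0
  0 0 0 0
  2 0 0 0
After step 5: ants at (1,0),(3,0),(1,2)
  0 0 0 0
  3 0 4 0
  0 0 0 0
  1 0 0 0
  1 0 0 0

0 0 0 0
3 0 4 0
0 0 0 0
1 0 0 0
1 0 0 0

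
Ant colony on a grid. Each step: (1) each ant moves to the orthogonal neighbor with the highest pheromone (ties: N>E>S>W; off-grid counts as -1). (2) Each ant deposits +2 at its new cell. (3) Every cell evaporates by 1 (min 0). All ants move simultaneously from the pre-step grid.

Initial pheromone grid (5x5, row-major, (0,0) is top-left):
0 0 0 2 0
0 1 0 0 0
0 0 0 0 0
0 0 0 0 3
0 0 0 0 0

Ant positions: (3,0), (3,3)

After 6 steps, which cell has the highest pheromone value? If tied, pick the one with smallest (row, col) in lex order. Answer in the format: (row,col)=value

Answer: (3,4)=3

Derivation:
Step 1: ant0:(3,0)->N->(2,0) | ant1:(3,3)->E->(3,4)
  grid max=4 at (3,4)
Step 2: ant0:(2,0)->N->(1,0) | ant1:(3,4)->N->(2,4)
  grid max=3 at (3,4)
Step 3: ant0:(1,0)->N->(0,0) | ant1:(2,4)->S->(3,4)
  grid max=4 at (3,4)
Step 4: ant0:(0,0)->E->(0,1) | ant1:(3,4)->N->(2,4)
  grid max=3 at (3,4)
Step 5: ant0:(0,1)->E->(0,2) | ant1:(2,4)->S->(3,4)
  grid max=4 at (3,4)
Step 6: ant0:(0,2)->E->(0,3) | ant1:(3,4)->N->(2,4)
  grid max=3 at (3,4)
Final grid:
  0 0 0 1 0
  0 0 0 0 0
  0 0 0 0 1
  0 0 0 0 3
  0 0 0 0 0
Max pheromone 3 at (3,4)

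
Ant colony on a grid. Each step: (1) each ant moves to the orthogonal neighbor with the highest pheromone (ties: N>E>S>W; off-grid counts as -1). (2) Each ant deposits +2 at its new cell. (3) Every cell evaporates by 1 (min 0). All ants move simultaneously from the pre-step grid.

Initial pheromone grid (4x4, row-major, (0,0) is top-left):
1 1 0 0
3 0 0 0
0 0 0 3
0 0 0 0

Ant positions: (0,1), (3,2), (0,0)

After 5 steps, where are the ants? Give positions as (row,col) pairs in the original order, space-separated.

Step 1: ant0:(0,1)->W->(0,0) | ant1:(3,2)->N->(2,2) | ant2:(0,0)->S->(1,0)
  grid max=4 at (1,0)
Step 2: ant0:(0,0)->S->(1,0) | ant1:(2,2)->E->(2,3) | ant2:(1,0)->N->(0,0)
  grid max=5 at (1,0)
Step 3: ant0:(1,0)->N->(0,0) | ant1:(2,3)->N->(1,3) | ant2:(0,0)->S->(1,0)
  grid max=6 at (1,0)
Step 4: ant0:(0,0)->S->(1,0) | ant1:(1,3)->S->(2,3) | ant2:(1,0)->N->(0,0)
  grid max=7 at (1,0)
Step 5: ant0:(1,0)->N->(0,0) | ant1:(2,3)->N->(1,3) | ant2:(0,0)->S->(1,0)
  grid max=8 at (1,0)

(0,0) (1,3) (1,0)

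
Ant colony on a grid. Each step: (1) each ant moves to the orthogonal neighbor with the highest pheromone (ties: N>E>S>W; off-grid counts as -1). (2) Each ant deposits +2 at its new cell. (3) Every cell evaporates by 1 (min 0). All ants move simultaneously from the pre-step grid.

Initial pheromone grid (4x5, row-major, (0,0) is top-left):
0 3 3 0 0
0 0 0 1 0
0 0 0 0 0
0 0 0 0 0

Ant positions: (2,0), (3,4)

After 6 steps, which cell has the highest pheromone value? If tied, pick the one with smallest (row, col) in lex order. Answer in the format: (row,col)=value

Answer: (0,1)=1

Derivation:
Step 1: ant0:(2,0)->N->(1,0) | ant1:(3,4)->N->(2,4)
  grid max=2 at (0,1)
Step 2: ant0:(1,0)->N->(0,0) | ant1:(2,4)->N->(1,4)
  grid max=1 at (0,0)
Step 3: ant0:(0,0)->E->(0,1) | ant1:(1,4)->N->(0,4)
  grid max=2 at (0,1)
Step 4: ant0:(0,1)->E->(0,2) | ant1:(0,4)->S->(1,4)
  grid max=1 at (0,1)
Step 5: ant0:(0,2)->W->(0,1) | ant1:(1,4)->N->(0,4)
  grid max=2 at (0,1)
Step 6: ant0:(0,1)->E->(0,2) | ant1:(0,4)->S->(1,4)
  grid max=1 at (0,1)
Final grid:
  0 1 1 0 0
  0 0 0 0 1
  0 0 0 0 0
  0 0 0 0 0
Max pheromone 1 at (0,1)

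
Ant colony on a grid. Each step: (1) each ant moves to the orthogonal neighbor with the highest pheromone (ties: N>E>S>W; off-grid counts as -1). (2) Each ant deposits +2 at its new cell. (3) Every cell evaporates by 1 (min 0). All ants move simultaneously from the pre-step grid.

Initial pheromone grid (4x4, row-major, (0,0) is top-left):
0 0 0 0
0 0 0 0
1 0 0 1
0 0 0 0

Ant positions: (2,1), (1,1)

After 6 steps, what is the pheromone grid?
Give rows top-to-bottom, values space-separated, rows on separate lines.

After step 1: ants at (2,0),(0,1)
  0 1 0 0
  0 0 0 0
  2 0 0 0
  0 0 0 0
After step 2: ants at (1,0),(0,2)
  0 0 1 0
  1 0 0 0
  1 0 0 0
  0 0 0 0
After step 3: ants at (2,0),(0,3)
  0 0 0 1
  0 0 0 0
  2 0 0 0
  0 0 0 0
After step 4: ants at (1,0),(1,3)
  0 0 0 0
  1 0 0 1
  1 0 0 0
  0 0 0 0
After step 5: ants at (2,0),(0,3)
  0 0 0 1
  0 0 0 0
  2 0 0 0
  0 0 0 0
After step 6: ants at (1,0),(1,3)
  0 0 0 0
  1 0 0 1
  1 0 0 0
  0 0 0 0

0 0 0 0
1 0 0 1
1 0 0 0
0 0 0 0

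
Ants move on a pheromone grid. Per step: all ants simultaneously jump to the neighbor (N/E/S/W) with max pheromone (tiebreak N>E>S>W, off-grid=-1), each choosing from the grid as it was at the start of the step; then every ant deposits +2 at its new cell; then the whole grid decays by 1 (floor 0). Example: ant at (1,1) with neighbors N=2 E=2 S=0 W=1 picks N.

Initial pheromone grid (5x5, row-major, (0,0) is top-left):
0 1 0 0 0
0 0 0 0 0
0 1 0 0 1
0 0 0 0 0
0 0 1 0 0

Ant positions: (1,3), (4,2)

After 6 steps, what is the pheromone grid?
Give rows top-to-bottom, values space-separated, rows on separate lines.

After step 1: ants at (0,3),(3,2)
  0 0 0 1 0
  0 0 0 0 0
  0 0 0 0 0
  0 0 1 0 0
  0 0 0 0 0
After step 2: ants at (0,4),(2,2)
  0 0 0 0 1
  0 0 0 0 0
  0 0 1 0 0
  0 0 0 0 0
  0 0 0 0 0
After step 3: ants at (1,4),(1,2)
  0 0 0 0 0
  0 0 1 0 1
  0 0 0 0 0
  0 0 0 0 0
  0 0 0 0 0
After step 4: ants at (0,4),(0,2)
  0 0 1 0 1
  0 0 0 0 0
  0 0 0 0 0
  0 0 0 0 0
  0 0 0 0 0
After step 5: ants at (1,4),(0,3)
  0 0 0 1 0
  0 0 0 0 1
  0 0 0 0 0
  0 0 0 0 0
  0 0 0 0 0
After step 6: ants at (0,4),(0,4)
  0 0 0 0 3
  0 0 0 0 0
  0 0 0 0 0
  0 0 0 0 0
  0 0 0 0 0

0 0 0 0 3
0 0 0 0 0
0 0 0 0 0
0 0 0 0 0
0 0 0 0 0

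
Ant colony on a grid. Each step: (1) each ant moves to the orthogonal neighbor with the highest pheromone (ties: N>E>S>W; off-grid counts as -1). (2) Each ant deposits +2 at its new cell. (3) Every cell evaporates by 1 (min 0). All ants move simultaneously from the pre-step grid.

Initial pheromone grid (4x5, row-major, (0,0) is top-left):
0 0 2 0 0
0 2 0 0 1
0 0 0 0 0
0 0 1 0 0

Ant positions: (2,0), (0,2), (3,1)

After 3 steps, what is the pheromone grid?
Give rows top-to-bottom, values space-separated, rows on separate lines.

After step 1: ants at (1,0),(0,3),(3,2)
  0 0 1 1 0
  1 1 0 0 0
  0 0 0 0 0
  0 0 2 0 0
After step 2: ants at (1,1),(0,2),(2,2)
  0 0 2 0 0
  0 2 0 0 0
  0 0 1 0 0
  0 0 1 0 0
After step 3: ants at (0,1),(0,3),(3,2)
  0 1 1 1 0
  0 1 0 0 0
  0 0 0 0 0
  0 0 2 0 0

0 1 1 1 0
0 1 0 0 0
0 0 0 0 0
0 0 2 0 0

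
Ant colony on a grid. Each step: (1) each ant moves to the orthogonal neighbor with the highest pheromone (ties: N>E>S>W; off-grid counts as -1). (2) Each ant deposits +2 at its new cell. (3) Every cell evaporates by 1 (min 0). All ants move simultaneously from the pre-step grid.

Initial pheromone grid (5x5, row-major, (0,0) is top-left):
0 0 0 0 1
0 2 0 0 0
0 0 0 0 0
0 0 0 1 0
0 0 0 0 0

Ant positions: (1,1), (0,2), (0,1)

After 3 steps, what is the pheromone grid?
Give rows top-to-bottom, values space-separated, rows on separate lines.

After step 1: ants at (0,1),(0,3),(1,1)
  0 1 0 1 0
  0 3 0 0 0
  0 0 0 0 0
  0 0 0 0 0
  0 0 0 0 0
After step 2: ants at (1,1),(0,4),(0,1)
  0 2 0 0 1
  0 4 0 0 0
  0 0 0 0 0
  0 0 0 0 0
  0 0 0 0 0
After step 3: ants at (0,1),(1,4),(1,1)
  0 3 0 0 0
  0 5 0 0 1
  0 0 0 0 0
  0 0 0 0 0
  0 0 0 0 0

0 3 0 0 0
0 5 0 0 1
0 0 0 0 0
0 0 0 0 0
0 0 0 0 0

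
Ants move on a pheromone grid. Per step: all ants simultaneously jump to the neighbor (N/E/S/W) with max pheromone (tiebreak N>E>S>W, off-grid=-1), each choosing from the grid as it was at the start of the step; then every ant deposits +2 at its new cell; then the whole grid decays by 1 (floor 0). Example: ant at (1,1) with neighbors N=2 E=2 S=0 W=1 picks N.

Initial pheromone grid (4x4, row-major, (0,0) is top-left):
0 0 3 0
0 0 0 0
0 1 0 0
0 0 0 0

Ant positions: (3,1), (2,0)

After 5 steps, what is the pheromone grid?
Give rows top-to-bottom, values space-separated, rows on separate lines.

After step 1: ants at (2,1),(2,1)
  0 0 2 0
  0 0 0 0
  0 4 0 0
  0 0 0 0
After step 2: ants at (1,1),(1,1)
  0 0 1 0
  0 3 0 0
  0 3 0 0
  0 0 0 0
After step 3: ants at (2,1),(2,1)
  0 0 0 0
  0 2 0 0
  0 6 0 0
  0 0 0 0
After step 4: ants at (1,1),(1,1)
  0 0 0 0
  0 5 0 0
  0 5 0 0
  0 0 0 0
After step 5: ants at (2,1),(2,1)
  0 0 0 0
  0 4 0 0
  0 8 0 0
  0 0 0 0

0 0 0 0
0 4 0 0
0 8 0 0
0 0 0 0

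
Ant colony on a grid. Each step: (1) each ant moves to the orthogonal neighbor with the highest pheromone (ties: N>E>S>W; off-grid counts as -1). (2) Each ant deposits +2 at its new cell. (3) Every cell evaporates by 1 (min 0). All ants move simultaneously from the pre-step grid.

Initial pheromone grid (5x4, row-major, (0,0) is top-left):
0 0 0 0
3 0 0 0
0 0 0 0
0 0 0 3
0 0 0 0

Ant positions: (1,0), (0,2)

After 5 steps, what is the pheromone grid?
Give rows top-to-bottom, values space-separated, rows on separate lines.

After step 1: ants at (0,0),(0,3)
  1 0 0 1
  2 0 0 0
  0 0 0 0
  0 0 0 2
  0 0 0 0
After step 2: ants at (1,0),(1,3)
  0 0 0 0
  3 0 0 1
  0 0 0 0
  0 0 0 1
  0 0 0 0
After step 3: ants at (0,0),(0,3)
  1 0 0 1
  2 0 0 0
  0 0 0 0
  0 0 0 0
  0 0 0 0
After step 4: ants at (1,0),(1,3)
  0 0 0 0
  3 0 0 1
  0 0 0 0
  0 0 0 0
  0 0 0 0
After step 5: ants at (0,0),(0,3)
  1 0 0 1
  2 0 0 0
  0 0 0 0
  0 0 0 0
  0 0 0 0

1 0 0 1
2 0 0 0
0 0 0 0
0 0 0 0
0 0 0 0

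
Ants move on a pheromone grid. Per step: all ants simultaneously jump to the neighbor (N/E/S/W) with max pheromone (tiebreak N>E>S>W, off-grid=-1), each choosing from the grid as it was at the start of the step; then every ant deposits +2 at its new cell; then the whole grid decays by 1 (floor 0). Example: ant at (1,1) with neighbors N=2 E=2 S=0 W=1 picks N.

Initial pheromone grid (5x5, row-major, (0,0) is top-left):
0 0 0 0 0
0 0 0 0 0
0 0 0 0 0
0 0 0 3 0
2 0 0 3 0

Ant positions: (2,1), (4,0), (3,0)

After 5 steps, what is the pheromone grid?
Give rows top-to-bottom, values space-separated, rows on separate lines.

After step 1: ants at (1,1),(3,0),(4,0)
  0 0 0 0 0
  0 1 0 0 0
  0 0 0 0 0
  1 0 0 2 0
  3 0 0 2 0
After step 2: ants at (0,1),(4,0),(3,0)
  0 1 0 0 0
  0 0 0 0 0
  0 0 0 0 0
  2 0 0 1 0
  4 0 0 1 0
After step 3: ants at (0,2),(3,0),(4,0)
  0 0 1 0 0
  0 0 0 0 0
  0 0 0 0 0
  3 0 0 0 0
  5 0 0 0 0
After step 4: ants at (0,3),(4,0),(3,0)
  0 0 0 1 0
  0 0 0 0 0
  0 0 0 0 0
  4 0 0 0 0
  6 0 0 0 0
After step 5: ants at (0,4),(3,0),(4,0)
  0 0 0 0 1
  0 0 0 0 0
  0 0 0 0 0
  5 0 0 0 0
  7 0 0 0 0

0 0 0 0 1
0 0 0 0 0
0 0 0 0 0
5 0 0 0 0
7 0 0 0 0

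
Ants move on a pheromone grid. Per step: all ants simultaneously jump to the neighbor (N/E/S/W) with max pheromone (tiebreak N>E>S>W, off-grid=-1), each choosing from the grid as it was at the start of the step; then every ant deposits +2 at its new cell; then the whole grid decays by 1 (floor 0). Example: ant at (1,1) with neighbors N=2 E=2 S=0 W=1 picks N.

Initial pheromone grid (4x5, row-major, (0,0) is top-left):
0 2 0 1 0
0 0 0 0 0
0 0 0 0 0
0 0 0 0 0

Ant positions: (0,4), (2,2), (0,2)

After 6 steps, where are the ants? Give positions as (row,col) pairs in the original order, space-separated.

Step 1: ant0:(0,4)->W->(0,3) | ant1:(2,2)->N->(1,2) | ant2:(0,2)->W->(0,1)
  grid max=3 at (0,1)
Step 2: ant0:(0,3)->E->(0,4) | ant1:(1,2)->N->(0,2) | ant2:(0,1)->E->(0,2)
  grid max=3 at (0,2)
Step 3: ant0:(0,4)->W->(0,3) | ant1:(0,2)->W->(0,1) | ant2:(0,2)->W->(0,1)
  grid max=5 at (0,1)
Step 4: ant0:(0,3)->W->(0,2) | ant1:(0,1)->E->(0,2) | ant2:(0,1)->E->(0,2)
  grid max=7 at (0,2)
Step 5: ant0:(0,2)->W->(0,1) | ant1:(0,2)->W->(0,1) | ant2:(0,2)->W->(0,1)
  grid max=9 at (0,1)
Step 6: ant0:(0,1)->E->(0,2) | ant1:(0,1)->E->(0,2) | ant2:(0,1)->E->(0,2)
  grid max=11 at (0,2)

(0,2) (0,2) (0,2)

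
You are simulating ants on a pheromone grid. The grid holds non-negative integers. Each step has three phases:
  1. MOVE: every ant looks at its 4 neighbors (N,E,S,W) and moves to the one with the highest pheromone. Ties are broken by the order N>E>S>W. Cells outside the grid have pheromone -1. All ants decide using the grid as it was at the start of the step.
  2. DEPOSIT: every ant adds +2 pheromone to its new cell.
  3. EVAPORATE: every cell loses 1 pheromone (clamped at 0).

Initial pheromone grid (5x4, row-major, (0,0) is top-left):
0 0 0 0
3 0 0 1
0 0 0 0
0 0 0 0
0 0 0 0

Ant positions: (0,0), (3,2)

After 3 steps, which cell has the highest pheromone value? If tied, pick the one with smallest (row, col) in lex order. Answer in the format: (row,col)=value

Step 1: ant0:(0,0)->S->(1,0) | ant1:(3,2)->N->(2,2)
  grid max=4 at (1,0)
Step 2: ant0:(1,0)->N->(0,0) | ant1:(2,2)->N->(1,2)
  grid max=3 at (1,0)
Step 3: ant0:(0,0)->S->(1,0) | ant1:(1,2)->N->(0,2)
  grid max=4 at (1,0)
Final grid:
  0 0 1 0
  4 0 0 0
  0 0 0 0
  0 0 0 0
  0 0 0 0
Max pheromone 4 at (1,0)

Answer: (1,0)=4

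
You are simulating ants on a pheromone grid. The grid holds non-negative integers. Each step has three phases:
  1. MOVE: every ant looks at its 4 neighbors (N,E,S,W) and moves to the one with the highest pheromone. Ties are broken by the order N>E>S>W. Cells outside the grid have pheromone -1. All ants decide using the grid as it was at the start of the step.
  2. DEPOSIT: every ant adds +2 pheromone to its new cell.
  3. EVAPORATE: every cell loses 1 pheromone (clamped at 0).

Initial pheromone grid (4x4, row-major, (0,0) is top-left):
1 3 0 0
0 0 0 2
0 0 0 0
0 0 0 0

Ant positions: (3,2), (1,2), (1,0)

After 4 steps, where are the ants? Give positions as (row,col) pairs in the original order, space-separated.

Step 1: ant0:(3,2)->N->(2,2) | ant1:(1,2)->E->(1,3) | ant2:(1,0)->N->(0,0)
  grid max=3 at (1,3)
Step 2: ant0:(2,2)->N->(1,2) | ant1:(1,3)->N->(0,3) | ant2:(0,0)->E->(0,1)
  grid max=3 at (0,1)
Step 3: ant0:(1,2)->E->(1,3) | ant1:(0,3)->S->(1,3) | ant2:(0,1)->W->(0,0)
  grid max=5 at (1,3)
Step 4: ant0:(1,3)->N->(0,3) | ant1:(1,3)->N->(0,3) | ant2:(0,0)->E->(0,1)
  grid max=4 at (1,3)

(0,3) (0,3) (0,1)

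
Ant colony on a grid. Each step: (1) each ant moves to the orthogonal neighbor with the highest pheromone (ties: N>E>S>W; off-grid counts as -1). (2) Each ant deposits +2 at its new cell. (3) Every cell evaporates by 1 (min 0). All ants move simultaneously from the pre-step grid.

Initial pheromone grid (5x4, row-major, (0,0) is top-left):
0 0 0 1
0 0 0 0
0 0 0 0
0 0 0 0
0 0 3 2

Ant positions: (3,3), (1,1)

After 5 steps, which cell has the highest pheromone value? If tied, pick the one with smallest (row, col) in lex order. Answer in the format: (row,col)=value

Step 1: ant0:(3,3)->S->(4,3) | ant1:(1,1)->N->(0,1)
  grid max=3 at (4,3)
Step 2: ant0:(4,3)->W->(4,2) | ant1:(0,1)->E->(0,2)
  grid max=3 at (4,2)
Step 3: ant0:(4,2)->E->(4,3) | ant1:(0,2)->E->(0,3)
  grid max=3 at (4,3)
Step 4: ant0:(4,3)->W->(4,2) | ant1:(0,3)->S->(1,3)
  grid max=3 at (4,2)
Step 5: ant0:(4,2)->E->(4,3) | ant1:(1,3)->N->(0,3)
  grid max=3 at (4,3)
Final grid:
  0 0 0 1
  0 0 0 0
  0 0 0 0
  0 0 0 0
  0 0 2 3
Max pheromone 3 at (4,3)

Answer: (4,3)=3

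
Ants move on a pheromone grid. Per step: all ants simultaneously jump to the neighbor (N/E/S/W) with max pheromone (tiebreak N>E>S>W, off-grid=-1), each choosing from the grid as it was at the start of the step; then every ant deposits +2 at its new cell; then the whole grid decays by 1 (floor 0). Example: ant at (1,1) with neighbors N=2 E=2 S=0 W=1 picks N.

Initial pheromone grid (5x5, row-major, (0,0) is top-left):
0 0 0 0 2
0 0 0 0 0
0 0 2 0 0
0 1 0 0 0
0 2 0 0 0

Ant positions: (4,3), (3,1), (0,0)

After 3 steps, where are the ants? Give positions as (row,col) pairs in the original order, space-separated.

Step 1: ant0:(4,3)->N->(3,3) | ant1:(3,1)->S->(4,1) | ant2:(0,0)->E->(0,1)
  grid max=3 at (4,1)
Step 2: ant0:(3,3)->N->(2,3) | ant1:(4,1)->N->(3,1) | ant2:(0,1)->E->(0,2)
  grid max=2 at (4,1)
Step 3: ant0:(2,3)->N->(1,3) | ant1:(3,1)->S->(4,1) | ant2:(0,2)->E->(0,3)
  grid max=3 at (4,1)

(1,3) (4,1) (0,3)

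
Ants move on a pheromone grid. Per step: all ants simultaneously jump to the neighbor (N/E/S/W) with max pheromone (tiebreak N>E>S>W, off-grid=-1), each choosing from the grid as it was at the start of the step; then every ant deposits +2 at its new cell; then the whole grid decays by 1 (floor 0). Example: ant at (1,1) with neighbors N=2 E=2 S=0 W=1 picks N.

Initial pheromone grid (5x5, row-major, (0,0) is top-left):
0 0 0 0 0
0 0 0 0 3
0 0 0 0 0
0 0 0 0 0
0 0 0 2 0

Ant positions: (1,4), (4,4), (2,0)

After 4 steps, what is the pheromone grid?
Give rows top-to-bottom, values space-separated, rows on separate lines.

After step 1: ants at (0,4),(4,3),(1,0)
  0 0 0 0 1
  1 0 0 0 2
  0 0 0 0 0
  0 0 0 0 0
  0 0 0 3 0
After step 2: ants at (1,4),(3,3),(0,0)
  1 0 0 0 0
  0 0 0 0 3
  0 0 0 0 0
  0 0 0 1 0
  0 0 0 2 0
After step 3: ants at (0,4),(4,3),(0,1)
  0 1 0 0 1
  0 0 0 0 2
  0 0 0 0 0
  0 0 0 0 0
  0 0 0 3 0
After step 4: ants at (1,4),(3,3),(0,2)
  0 0 1 0 0
  0 0 0 0 3
  0 0 0 0 0
  0 0 0 1 0
  0 0 0 2 0

0 0 1 0 0
0 0 0 0 3
0 0 0 0 0
0 0 0 1 0
0 0 0 2 0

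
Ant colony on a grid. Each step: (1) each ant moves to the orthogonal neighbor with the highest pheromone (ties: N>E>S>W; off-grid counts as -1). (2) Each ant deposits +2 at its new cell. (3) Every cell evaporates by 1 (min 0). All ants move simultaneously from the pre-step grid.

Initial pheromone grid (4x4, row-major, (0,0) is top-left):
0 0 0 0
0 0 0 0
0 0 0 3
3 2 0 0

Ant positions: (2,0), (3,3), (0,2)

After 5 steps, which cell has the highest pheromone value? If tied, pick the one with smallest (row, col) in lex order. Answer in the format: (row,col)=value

Step 1: ant0:(2,0)->S->(3,0) | ant1:(3,3)->N->(2,3) | ant2:(0,2)->E->(0,3)
  grid max=4 at (2,3)
Step 2: ant0:(3,0)->E->(3,1) | ant1:(2,3)->N->(1,3) | ant2:(0,3)->S->(1,3)
  grid max=3 at (1,3)
Step 3: ant0:(3,1)->W->(3,0) | ant1:(1,3)->S->(2,3) | ant2:(1,3)->S->(2,3)
  grid max=6 at (2,3)
Step 4: ant0:(3,0)->E->(3,1) | ant1:(2,3)->N->(1,3) | ant2:(2,3)->N->(1,3)
  grid max=5 at (1,3)
Step 5: ant0:(3,1)->W->(3,0) | ant1:(1,3)->S->(2,3) | ant2:(1,3)->S->(2,3)
  grid max=8 at (2,3)
Final grid:
  0 0 0 0
  0 0 0 4
  0 0 0 8
  4 1 0 0
Max pheromone 8 at (2,3)

Answer: (2,3)=8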